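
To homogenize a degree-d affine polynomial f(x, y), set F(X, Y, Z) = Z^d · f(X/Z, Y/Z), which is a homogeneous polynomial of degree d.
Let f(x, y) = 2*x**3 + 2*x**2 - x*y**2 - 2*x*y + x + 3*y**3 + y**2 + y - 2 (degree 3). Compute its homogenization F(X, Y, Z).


F(X, Y, Z) = 2*X**3 + 2*X**2*Z - X*Y**2 - 2*X*Y*Z + X*Z**2 + 3*Y**3 + Y**2*Z + Y*Z**2 - 2*Z**3

deg(f) = 3.
Substitute x = X/Z, y = Y/Z into f, then multiply by Z^3.
  monomial 2·x^3·y^0 ↦ 2·X^3·Y^0·Z^0.
  monomial 2·x^2·y^0 ↦ 2·X^2·Y^0·Z^1.
  monomial -1·x^1·y^2 ↦ -1·X^1·Y^2·Z^0.
  monomial -2·x^1·y^1 ↦ -2·X^1·Y^1·Z^1.
  monomial 1·x^1·y^0 ↦ 1·X^1·Y^0·Z^2.
  monomial 3·x^0·y^3 ↦ 3·X^0·Y^3·Z^0.
  monomial 1·x^0·y^2 ↦ 1·X^0·Y^2·Z^1.
  monomial 1·x^0·y^1 ↦ 1·X^0·Y^1·Z^2.
  monomial -2·x^0·y^0 ↦ -2·X^0·Y^0·Z^3.
Collecting: F(X, Y, Z) = 2*X**3 + 2*X**2*Z - X*Y**2 - 2*X*Y*Z + X*Z**2 + 3*Y**3 + Y**2*Z + Y*Z**2 - 2*Z**3.


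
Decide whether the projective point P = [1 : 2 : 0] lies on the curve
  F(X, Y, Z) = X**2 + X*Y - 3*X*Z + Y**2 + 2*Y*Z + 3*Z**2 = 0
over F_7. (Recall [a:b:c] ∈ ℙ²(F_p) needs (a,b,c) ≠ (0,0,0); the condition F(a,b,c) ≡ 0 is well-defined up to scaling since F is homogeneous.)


F(1,2,0) ≡ 0 (mod 7); P is on the curve.

Evaluate F(1, 2, 0) term-by-term (mod 7).
  X**2 ↦ 1·1·1·1 = 1
  X*Y ↦ 1·1·2·1 = 2
  -3*X*Z ↦ -3·1·1·0 = 0
  Y**2 ↦ 1·1·4·1 = 4
  2*Y*Z ↦ 2·1·2·0 = 0
  3*Z**2 ↦ 3·1·1·0 = 0
Sum: F(1, 2, 0) = (1) + (2) + (0) + (4) + (0) + (0) = 7.
Reducing mod 7: 7 ≡ 0 (mod 7).
Since F(a, b, c) ≡ 0 (mod 7), P lies on the curve.


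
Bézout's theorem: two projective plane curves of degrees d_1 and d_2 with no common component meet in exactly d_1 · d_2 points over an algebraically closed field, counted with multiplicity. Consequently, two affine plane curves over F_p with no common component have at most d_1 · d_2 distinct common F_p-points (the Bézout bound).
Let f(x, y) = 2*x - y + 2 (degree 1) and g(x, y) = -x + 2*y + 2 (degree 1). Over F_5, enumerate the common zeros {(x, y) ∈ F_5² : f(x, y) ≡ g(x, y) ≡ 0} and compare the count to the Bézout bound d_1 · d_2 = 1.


Common zeros: {(3, 3)}; count = 1; Bézout bound = 1.

deg(f) = 1, deg(g) = 1, so Bézout bound = 1.
Scan x ∈ F_5. For each x, list the y ∈ F_5 with f(x, y) ≡ 0 and those with g(x, y) ≡ 0 (mod 5); the common zeros in that column are the intersection.
  x = 0: f ≡ 0 at y ∈ {2}; g ≡ 0 at y ∈ {4}; common: ∅.
  x = 1: f ≡ 0 at y ∈ {4}; g ≡ 0 at y ∈ {2}; common: ∅.
  x = 2: f ≡ 0 at y ∈ {1}; g ≡ 0 at y ∈ {0}; common: ∅.
  x = 3: f ≡ 0 at y ∈ {3}; g ≡ 0 at y ∈ {3}; common: {3}.
  x = 4: f ≡ 0 at y ∈ {0}; g ≡ 0 at y ∈ {1}; common: ∅.
Collecting: common zeros = {(3, 3)}, so the count is 1.
Comparison with the Bézout bound: 1 ≤ 1 = deg(f)·deg(g), as expected for curves with no common component (the bound is attained).


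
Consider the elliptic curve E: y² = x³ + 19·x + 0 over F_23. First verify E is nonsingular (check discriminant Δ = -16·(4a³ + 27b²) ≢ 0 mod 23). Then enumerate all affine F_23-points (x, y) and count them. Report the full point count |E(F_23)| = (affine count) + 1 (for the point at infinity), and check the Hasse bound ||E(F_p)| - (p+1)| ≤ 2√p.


Affine points = {(0, 0), (2, 0), (4, 5), (4, 18), (5, 6), (5, 17), (6, 10), (6, 13), (7, 4), (7, 19), (9, 7), (9, 16), (12, 1), (12, 22), (13, 11), (13, 12), (15, 7), (15, 16), (20, 10), (20, 13), (21, 0), (22, 7), (22, 16)}; affine count = 23; |E(F_23)| = 24.

Discriminant check: Δ ∝ 4a³ + 27b² = 4·19³ + 27·0² = 4·6859 + 27·0 ≡ 20 (mod 23). Nonzero ⇒ E is nonsingular.
For each x ∈ F_23, compute rhs = x³ + 19·x + 0 mod 23, then count y ∈ F_23 with y² ≡ rhs.
  x = 0: rhs = 0, matching y values: 0 (1 points).
  x = 1: rhs = 20, matching y values: none (0 points).
  x = 2: rhs = 0, matching y values: 0 (1 points).
  x = 3: rhs = 15, matching y values: none (0 points).
  x = 4: rhs = 2, matching y values: 5, 18 (2 points).
  x = 5: rhs = 13, matching y values: 6, 17 (2 points).
  x = 6: rhs = 8, matching y values: 10, 13 (2 points).
  x = 7: rhs = 16, matching y values: 4, 19 (2 points).
  x = 8: rhs = 20, matching y values: none (0 points).
  x = 9: rhs = 3, matching y values: 7, 16 (2 points).
  x = 10: rhs = 17, matching y values: none (0 points).
  x = 11: rhs = 22, matching y values: none (0 points).
  x = 12: rhs = 1, matching y values: 1, 22 (2 points).
  x = 13: rhs = 6, matching y values: 11, 12 (2 points).
  x = 14: rhs = 20, matching y values: none (0 points).
  x = 15: rhs = 3, matching y values: 7, 16 (2 points).
  x = 16: rhs = 7, matching y values: none (0 points).
  x = 17: rhs = 15, matching y values: none (0 points).
  x = 18: rhs = 10, matching y values: none (0 points).
  x = 19: rhs = 21, matching y values: none (0 points).
  x = 20: rhs = 8, matching y values: 10, 13 (2 points).
  x = 21: rhs = 0, matching y values: 0 (1 points).
  x = 22: rhs = 3, matching y values: 7, 16 (2 points).
Total affine count: 23.
Full point count |E(F_23)| = 23 + 1 = 24.
Hasse bound: |24 − (23+1)| = |0| = 0 ≤ 2√23 ≈ 9.5917 ✓.


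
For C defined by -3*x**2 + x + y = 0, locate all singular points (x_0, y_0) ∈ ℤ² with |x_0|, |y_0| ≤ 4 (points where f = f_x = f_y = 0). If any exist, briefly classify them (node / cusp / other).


No singular points in the scanned grid; C is smooth there.

Compute partial derivatives:
  f_x = 1 - 6*x.
  f_y = 1.
f_y = 1 is a nonzero constant, so f_y never vanishes: no point (x, y) can satisfy f = f_x = f_y = 0. In particular no (x, y) ∈ {−4, ..., 4}² is singular; the curve is smooth.


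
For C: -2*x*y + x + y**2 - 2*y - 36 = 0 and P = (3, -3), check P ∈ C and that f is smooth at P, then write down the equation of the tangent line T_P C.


Tangent line at P: 7*x - 14*y - 63 = 0.

Step 1: f(3, -3) = 0, so P lies on C.
Step 2: partial derivatives
  f_x(x, y) = 1 - 2*y, f_y(x, y) = -2*x + 2*y - 2.
  f_x(P) = 7, f_y(P) = -14 (gradient nonzero, so P is smooth).
Step 3: tangent line at P: 7·(x − 3) + -14·(y − -3) = 0.
Expanding: 7*x - 14*y - 63 = 0.


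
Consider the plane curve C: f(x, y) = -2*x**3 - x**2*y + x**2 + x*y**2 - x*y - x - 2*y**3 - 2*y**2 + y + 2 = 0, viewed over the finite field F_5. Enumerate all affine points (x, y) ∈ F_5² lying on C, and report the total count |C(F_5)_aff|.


Affine F_5-points: {(0, 2), (1, 0), (2, 4), (3, 2), (4, 2)}; count = 5.

For each of the 25 pairs (x, y) ∈ F_5², evaluate f(x, y) mod 5. Record the zeros.
  x = 0: [0↦2, 1↦4, 2↦0, 3↦3, 4↦1]  zeros at y ∈ {2}
  x = 1: [0↦0, 1↦1, 2↦3, 3↦4, 4↦2]  zeros at y ∈ {0}
  x = 2: [0↦3, 1↦1, 2↦2, 3↦4, 4↦0]  zeros at y ∈ {4}
  x = 3: [0↦4, 1↦2, 2↦0, 3↦1, 4↦3]  zeros at y ∈ {2}
  x = 4: [0↦1, 1↦2, 2↦0, 3↦3, 4↦4]  zeros at y ∈ {2}
Collecting zeros: affine points = {(0, 2), (1, 0), (2, 4), (3, 2), (4, 2)}.
Total count |C(F_5)_aff| = 5.


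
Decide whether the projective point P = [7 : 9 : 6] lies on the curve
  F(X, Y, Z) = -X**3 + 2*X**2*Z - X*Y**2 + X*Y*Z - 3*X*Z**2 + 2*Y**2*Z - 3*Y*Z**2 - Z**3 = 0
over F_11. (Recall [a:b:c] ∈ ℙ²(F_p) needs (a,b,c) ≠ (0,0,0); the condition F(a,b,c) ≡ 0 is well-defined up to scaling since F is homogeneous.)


F(7,9,6) ≡ 8 (mod 11); P is NOT on the curve.

Evaluate F(7, 9, 6) term-by-term (mod 11).
  -X**3 ↦ -1·343·1·1 = -343
  2*X**2*Z ↦ 2·49·1·6 = 588
  -X*Y**2 ↦ -1·7·81·1 = -567
  X*Y*Z ↦ 1·7·9·6 = 378
  -3*X*Z**2 ↦ -3·7·1·36 = -756
  2*Y**2*Z ↦ 2·1·81·6 = 972
  -3*Y*Z**2 ↦ -3·1·9·36 = -972
  -Z**3 ↦ -1·1·1·216 = -216
Sum: F(7, 9, 6) = (-343) + (588) + (-567) + (378) + (-756) + (972) + (-972) + (-216) = -916.
Reducing mod 11: -916 ≡ 8 (mod 11).
Since F(a, b, c) ≡ 8 ≠ 0 (mod 11), P does NOT lie on the curve.


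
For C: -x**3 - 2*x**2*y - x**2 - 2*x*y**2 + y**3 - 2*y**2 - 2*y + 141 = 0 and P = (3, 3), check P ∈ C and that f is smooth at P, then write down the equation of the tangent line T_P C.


Tangent line at P: -87*x - 41*y + 384 = 0.

Step 1: f(3, 3) = 0, so P lies on C.
Step 2: partial derivatives
  f_x(x, y) = -3*x**2 - 4*x*y - 2*x - 2*y**2, f_y(x, y) = -2*x**2 - 4*x*y + 3*y**2 - 4*y - 2.
  f_x(P) = -87, f_y(P) = -41 (gradient nonzero, so P is smooth).
Step 3: tangent line at P: -87·(x − 3) + -41·(y − 3) = 0.
Expanding: -87*x - 41*y + 384 = 0.


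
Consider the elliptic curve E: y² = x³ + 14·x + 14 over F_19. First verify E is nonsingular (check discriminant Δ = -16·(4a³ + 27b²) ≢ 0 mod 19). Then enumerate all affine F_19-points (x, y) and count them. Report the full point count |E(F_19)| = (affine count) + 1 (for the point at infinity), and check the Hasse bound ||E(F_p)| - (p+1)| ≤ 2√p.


Affine points = {(3, 8), (3, 11), (4, 1), (4, 18), (5, 0), (8, 7), (8, 12), (11, 6), (11, 13), (14, 3), (14, 16), (17, 4), (17, 15)}; affine count = 13; |E(F_19)| = 14.

Discriminant check: Δ ∝ 4a³ + 27b² = 4·14³ + 27·14² = 4·2744 + 27·196 ≡ 4 (mod 19). Nonzero ⇒ E is nonsingular.
For each x ∈ F_19, compute rhs = x³ + 14·x + 14 mod 19, then count y ∈ F_19 with y² ≡ rhs.
  x = 0: rhs = 14, matching y values: none (0 points).
  x = 1: rhs = 10, matching y values: none (0 points).
  x = 2: rhs = 12, matching y values: none (0 points).
  x = 3: rhs = 7, matching y values: 8, 11 (2 points).
  x = 4: rhs = 1, matching y values: 1, 18 (2 points).
  x = 5: rhs = 0, matching y values: 0 (1 points).
  x = 6: rhs = 10, matching y values: none (0 points).
  x = 7: rhs = 18, matching y values: none (0 points).
  x = 8: rhs = 11, matching y values: 7, 12 (2 points).
  x = 9: rhs = 14, matching y values: none (0 points).
  x = 10: rhs = 14, matching y values: none (0 points).
  x = 11: rhs = 17, matching y values: 6, 13 (2 points).
  x = 12: rhs = 10, matching y values: none (0 points).
  x = 13: rhs = 18, matching y values: none (0 points).
  x = 14: rhs = 9, matching y values: 3, 16 (2 points).
  x = 15: rhs = 8, matching y values: none (0 points).
  x = 16: rhs = 2, matching y values: none (0 points).
  x = 17: rhs = 16, matching y values: 4, 15 (2 points).
  x = 18: rhs = 18, matching y values: none (0 points).
Total affine count: 13.
Full point count |E(F_19)| = 13 + 1 = 14.
Hasse bound: |14 − (19+1)| = |-6| = 6 ≤ 2√19 ≈ 8.7178 ✓.


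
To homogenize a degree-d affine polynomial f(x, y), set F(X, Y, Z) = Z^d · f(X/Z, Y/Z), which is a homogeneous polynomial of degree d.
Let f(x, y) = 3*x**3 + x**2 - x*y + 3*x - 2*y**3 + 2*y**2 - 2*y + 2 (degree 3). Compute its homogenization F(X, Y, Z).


F(X, Y, Z) = 3*X**3 + X**2*Z - X*Y*Z + 3*X*Z**2 - 2*Y**3 + 2*Y**2*Z - 2*Y*Z**2 + 2*Z**3

deg(f) = 3.
Substitute x = X/Z, y = Y/Z into f, then multiply by Z^3.
  monomial 3·x^3·y^0 ↦ 3·X^3·Y^0·Z^0.
  monomial 1·x^2·y^0 ↦ 1·X^2·Y^0·Z^1.
  monomial -1·x^1·y^1 ↦ -1·X^1·Y^1·Z^1.
  monomial 3·x^1·y^0 ↦ 3·X^1·Y^0·Z^2.
  monomial -2·x^0·y^3 ↦ -2·X^0·Y^3·Z^0.
  monomial 2·x^0·y^2 ↦ 2·X^0·Y^2·Z^1.
  monomial -2·x^0·y^1 ↦ -2·X^0·Y^1·Z^2.
  monomial 2·x^0·y^0 ↦ 2·X^0·Y^0·Z^3.
Collecting: F(X, Y, Z) = 3*X**3 + X**2*Z - X*Y*Z + 3*X*Z**2 - 2*Y**3 + 2*Y**2*Z - 2*Y*Z**2 + 2*Z**3.


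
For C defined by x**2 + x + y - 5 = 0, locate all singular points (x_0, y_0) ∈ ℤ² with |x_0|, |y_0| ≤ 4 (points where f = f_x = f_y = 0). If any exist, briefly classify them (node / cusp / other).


No singular points in the scanned grid; C is smooth there.

Compute partial derivatives:
  f_x = 2*x + 1.
  f_y = 1.
f_y = 1 is a nonzero constant, so f_y never vanishes: no point (x, y) can satisfy f = f_x = f_y = 0. In particular no (x, y) ∈ {−4, ..., 4}² is singular; the curve is smooth.


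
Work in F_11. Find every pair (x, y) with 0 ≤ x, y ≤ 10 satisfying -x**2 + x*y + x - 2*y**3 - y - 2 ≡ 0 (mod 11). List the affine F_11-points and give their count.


Affine F_11-points: {(0, 6), (0, 8), (1, 10), (2, 3), (5, 0), (7, 0), (7, 5), (7, 6), (9, 7), (9, 8), (10, 5), (10, 7), (10, 10)}; count = 13.

For each of the 121 pairs (x, y) ∈ F_11², evaluate f(x, y) mod 11. Record the zeros.
  x = 0: [0↦9, 1↦6, 2↦2, 3↦7, 4↦9, 5↦7, 6↦0, 7↦9, 8↦0, 9↦5, 10↦1]  zeros at y ∈ {6, 8}
  x = 1: [0↦9, 1↦7, 2↦4, 3↦10, 4↦2, 5↦1, 6↦6, 7↦5, 8↦8, 9↦3, 10↦0]  zeros at y ∈ {10}
  x = 2: [0↦7, 1↦6, 2↦4, 3↦0, 4↦4, 5↦4, 6↦10, 7↦10, 8↦3, 9↦10, 10↦8]  zeros at y ∈ {3}
  x = 3: [0↦3, 1↦3, 2↦2, 3↦10, 4↦4, 5↦5, 6↦1, 7↦2, 8↦7, 9↦4, 10↦3]  zeros at y ∈ ∅
  x = 4: [0↦8, 1↦9, 2↦9, 3↦7, 4↦2, 5↦4, 6↦1, 7↦3, 8↦9, 9↦7, 10↦7]  zeros at y ∈ ∅
  x = 5: [0↦0, 1↦2, 2↦3, 3↦2, 4↦9, 5↦1, 6↦10, 7↦2, 8↦9, 9↦8, 10↦9]  zeros at y ∈ {0}
  x = 6: [0↦1, 1↦4, 2↦6, 3↦6, 4↦3, 5↦7, 6↦6, 7↦10, 8↦7, 9↦7, 10↦9]  zeros at y ∈ ∅
  x = 7: [0↦0, 1↦4, 2↦7, 3↦8, 4↦6, 5↦0, 6↦0, 7↦5, 8↦3, 9↦4, 10↦7]  zeros at y ∈ {0, 5, 6}
  x = 8: [0↦8, 1↦2, 2↦6, 3↦8, 4↦7, 5↦2, 6↦3, 7↦9, 8↦8, 9↦10, 10↦3]  zeros at y ∈ ∅
  x = 9: [0↦3, 1↦9, 2↦3, 3↦6, 4↦6, 5↦2, 6↦4, 7↦0, 8↦0, 9↦3, 10↦8]  zeros at y ∈ {7, 8}
  x = 10: [0↦7, 1↦3, 2↦9, 3↦2, 4↦3, 5↦0, 6↦3, 7↦0, 8↦1, 9↦5, 10↦0]  zeros at y ∈ {5, 7, 10}
Collecting zeros: affine points = {(0, 6), (0, 8), (1, 10), (2, 3), (5, 0), (7, 0), (7, 5), (7, 6), (9, 7), (9, 8), (10, 5), (10, 7), (10, 10)}.
Total count |C(F_11)_aff| = 13.


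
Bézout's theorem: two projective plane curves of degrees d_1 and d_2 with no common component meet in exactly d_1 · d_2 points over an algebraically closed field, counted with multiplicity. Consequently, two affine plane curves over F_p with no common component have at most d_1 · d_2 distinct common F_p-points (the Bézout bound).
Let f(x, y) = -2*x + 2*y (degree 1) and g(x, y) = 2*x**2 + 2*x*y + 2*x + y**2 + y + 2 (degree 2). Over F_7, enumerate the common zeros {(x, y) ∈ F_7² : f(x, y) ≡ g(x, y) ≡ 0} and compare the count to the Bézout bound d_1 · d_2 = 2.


Common zeros: {(2, 2), (3, 3)}; count = 2; Bézout bound = 2.

deg(f) = 1, deg(g) = 2, so Bézout bound = 2.
Scan x ∈ F_7. For each x, list the y ∈ F_7 with f(x, y) ≡ 0 and those with g(x, y) ≡ 0 (mod 7); the common zeros in that column are the intersection.
  x = 0: f ≡ 0 at y ∈ {0}; g ≡ 0 at y ∈ {3}; common: ∅.
  x = 1: f ≡ 0 at y ∈ {1}; g ≡ 0 at y ∈ ∅; common: ∅.
  x = 2: f ≡ 0 at y ∈ {2}; g ≡ 0 at y ∈ {0, 2}; common: {2}.
  x = 3: f ≡ 0 at y ∈ {3}; g ≡ 0 at y ∈ {3, 4}; common: {3}.
  x = 4: f ≡ 0 at y ∈ {4}; g ≡ 0 at y ∈ {0, 5}; common: ∅.
  x = 5: f ≡ 0 at y ∈ {5}; g ≡ 0 at y ∈ ∅; common: ∅.
  x = 6: f ≡ 0 at y ∈ {6}; g ≡ 0 at y ∈ {4}; common: ∅.
Collecting: common zeros = {(2, 2), (3, 3)}, so the count is 2.
Comparison with the Bézout bound: 2 ≤ 2 = deg(f)·deg(g), as expected for curves with no common component (the bound is attained).


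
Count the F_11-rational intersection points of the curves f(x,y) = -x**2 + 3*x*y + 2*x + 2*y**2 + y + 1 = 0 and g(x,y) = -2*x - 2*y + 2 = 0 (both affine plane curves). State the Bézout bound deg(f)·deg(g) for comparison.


Common zeros: ∅; count = 0; Bézout bound = 2.

deg(f) = 2, deg(g) = 1, so Bézout bound = 2.
Scan x ∈ F_11. For each x, list the y ∈ F_11 with f(x, y) ≡ 0 and those with g(x, y) ≡ 0 (mod 11); the common zeros in that column are the intersection.
  x = 0: f ≡ 0 at y ∈ {2, 3}; g ≡ 0 at y ∈ {1}; common: ∅.
  x = 1: f ≡ 0 at y ∈ {10}; g ≡ 0 at y ∈ {0}; common: ∅.
  x = 2: f ≡ 0 at y ∈ ∅; g ≡ 0 at y ∈ {10}; common: ∅.
  x = 3: f ≡ 0 at y ∈ ∅; g ≡ 0 at y ∈ {9}; common: ∅.
  x = 4: f ≡ 0 at y ∈ {4, 6}; g ≡ 0 at y ∈ {8}; common: ∅.
  x = 5: f ≡ 0 at y ∈ {6, 8}; g ≡ 0 at y ∈ {7}; common: ∅.
  x = 6: f ≡ 0 at y ∈ ∅; g ≡ 0 at y ∈ {6}; common: ∅.
  x = 7: f ≡ 0 at y ∈ ∅; g ≡ 0 at y ∈ {5}; common: ∅.
  x = 8: f ≡ 0 at y ∈ {2}; g ≡ 0 at y ∈ {4}; common: ∅.
  x = 9: f ≡ 0 at y ∈ {9, 10}; g ≡ 0 at y ∈ {3}; common: ∅.
  x = 10: f ≡ 0 at y ∈ {4, 8}; g ≡ 0 at y ∈ {2}; common: ∅.
Collecting: common zeros = ∅, so the count is 0.
Comparison with the Bézout bound: 0 ≤ 2 = deg(f)·deg(g), as expected for curves with no common component (the affine F_11-count falls short of the bound because intersections may lie at infinity, over extension fields, or carry multiplicity).


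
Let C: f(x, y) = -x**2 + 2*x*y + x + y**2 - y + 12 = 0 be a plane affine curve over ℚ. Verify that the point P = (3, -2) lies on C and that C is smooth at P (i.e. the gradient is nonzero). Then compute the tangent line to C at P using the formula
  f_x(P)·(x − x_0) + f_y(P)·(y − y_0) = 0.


Tangent line at P: -9*x + y + 29 = 0.

Step 1: f(3, -2) = 0, so P lies on C.
Step 2: partial derivatives
  f_x(x, y) = -2*x + 2*y + 1, f_y(x, y) = 2*x + 2*y - 1.
  f_x(P) = -9, f_y(P) = 1 (gradient nonzero, so P is smooth).
Step 3: tangent line at P: -9·(x − 3) + 1·(y − -2) = 0.
Expanding: -9*x + y + 29 = 0.


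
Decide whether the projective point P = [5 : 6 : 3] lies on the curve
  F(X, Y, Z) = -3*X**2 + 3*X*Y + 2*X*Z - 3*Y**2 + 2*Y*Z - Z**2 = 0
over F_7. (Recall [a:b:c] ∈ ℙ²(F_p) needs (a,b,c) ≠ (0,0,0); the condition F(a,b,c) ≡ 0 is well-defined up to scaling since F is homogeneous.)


F(5,6,3) ≡ 6 (mod 7); P is NOT on the curve.

Evaluate F(5, 6, 3) term-by-term (mod 7).
  -3*X**2 ↦ -3·25·1·1 = -75
  3*X*Y ↦ 3·5·6·1 = 90
  2*X*Z ↦ 2·5·1·3 = 30
  -3*Y**2 ↦ -3·1·36·1 = -108
  2*Y*Z ↦ 2·1·6·3 = 36
  -Z**2 ↦ -1·1·1·9 = -9
Sum: F(5, 6, 3) = (-75) + (90) + (30) + (-108) + (36) + (-9) = -36.
Reducing mod 7: -36 ≡ 6 (mod 7).
Since F(a, b, c) ≡ 6 ≠ 0 (mod 7), P does NOT lie on the curve.


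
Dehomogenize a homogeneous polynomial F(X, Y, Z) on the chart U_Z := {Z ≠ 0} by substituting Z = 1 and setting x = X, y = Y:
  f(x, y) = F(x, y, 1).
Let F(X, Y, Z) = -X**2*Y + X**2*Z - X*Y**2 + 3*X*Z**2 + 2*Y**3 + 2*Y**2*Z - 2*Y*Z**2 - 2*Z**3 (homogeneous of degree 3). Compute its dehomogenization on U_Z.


f(x, y) = -x**2*y + x**2 - x*y**2 + 3*x + 2*y**3 + 2*y**2 - 2*y - 2

On U_Z we set Z = 1. Each monomial c·X^i·Y^j·Z^k in F becomes c·x^i·y^j·1^k = c·x^i·y^j.
Substituting Z = 1: F(X, Y, 1) = -x**2*y + x**2 - x*y**2 + 3*x + 2*y**3 + 2*y**2 - 2*y - 2.
Note: deg(f) ≤ deg(F) = 3; strict inequality happens when F is divisible by Z (lost terms).


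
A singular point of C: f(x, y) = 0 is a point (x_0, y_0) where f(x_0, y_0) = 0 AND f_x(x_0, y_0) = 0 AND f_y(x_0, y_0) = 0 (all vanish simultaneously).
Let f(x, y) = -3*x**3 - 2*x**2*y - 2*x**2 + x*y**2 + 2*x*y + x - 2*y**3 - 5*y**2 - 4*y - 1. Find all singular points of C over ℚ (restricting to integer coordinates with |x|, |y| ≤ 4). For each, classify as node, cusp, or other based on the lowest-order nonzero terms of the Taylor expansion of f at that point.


Singular points: {(0, -1)}; classification: cusp.

Compute partial derivatives:
  f_x = -9*x**2 - 4*x*y - 4*x + y**2 + 2*y + 1.
  f_y = -2*x**2 + 2*x*y + 2*x - 6*y**2 - 10*y - 4.
Scan x_0 ∈ {−4, ..., 4}. For each x_0, f_y(x_0, y) is a polynomial in y; find its integer roots y ∈ {−4, ..., 4}, then test f_x and f at those candidates.
  x = -4: f_y(-4, y) = -6*y**2 - 18*y - 44; no integer root y with |y| ≤ 4.
  x = -3: f_y(-3, y) = -6*y**2 - 16*y - 28; no integer root y with |y| ≤ 4.
  x = -2: f_y(-2, y) = -6*y**2 - 14*y - 16; no integer root y with |y| ≤ 4.
  x = -1: f_y(-1, y) = -6*y**2 - 12*y - 8; no integer root y with |y| ≤ 4.
  x = 0: f_y(0, y) = -6*y**2 - 10*y - 4; vanishes at y ∈ {-1}. (0, -1): f_x = 0, f = 0 — SINGULAR.
  x = 1: f_y(1, y) = -6*y**2 - 8*y - 4; no integer root y with |y| ≤ 4.
  x = 2: f_y(2, y) = -6*y**2 - 6*y - 8; no integer root y with |y| ≤ 4.
  x = 3: f_y(3, y) = -6*y**2 - 4*y - 16; no integer root y with |y| ≤ 4.
  x = 4: f_y(4, y) = -6*y**2 - 2*y - 28; no integer root y with |y| ≤ 4.
Only singular point on the grid: (0, -1).
Classify: substitute x = 0 + u, y = -1 + v and expand: f = -3*u**3 - 2*u**2*v + u*v**2 - 2*v**3 + v**2.
No constant or linear terms (consistent with a singular point). Quadratic part: v**2. Cubic part: -3*u**3 - 2*u**2*v + u*v**2 - 2*v**3.
The quadratic part v**2 is a perfect square, so there is a single (double) tangent line v = 0, i.e. y = -1. Restricting the cubic part to that line (v = 0) leaves -3*u**3 ≠ 0, so f is not divisible by v and the branch is v² ≈ 3*u**3 to lowest order — this is a cusp.
Classification: cusp.


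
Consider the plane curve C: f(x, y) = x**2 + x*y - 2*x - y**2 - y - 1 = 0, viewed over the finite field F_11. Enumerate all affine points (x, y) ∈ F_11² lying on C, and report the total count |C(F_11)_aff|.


Affine F_11-points: {(1, 3), (1, 8), (3, 6), (3, 7), (4, 6), (4, 8), (9, 3), (9, 5), (10, 4), (10, 5)}; count = 10.

For each of the 121 pairs (x, y) ∈ F_11², evaluate f(x, y) mod 11. Record the zeros.
  x = 0: [0↦10, 1↦8, 2↦4, 3↦9, 4↦1, 5↦2, 6↦1, 7↦9, 8↦4, 9↦8, 10↦10]  zeros at y ∈ ∅
  x = 1: [0↦9, 1↦8, 2↦5, 3↦0, 4↦4, 5↦6, 6↦6, 7↦4, 8↦0, 9↦5, 10↦8]  zeros at y ∈ {3, 8}
  x = 2: [0↦10, 1↦10, 2↦8, 3↦4, 4↦9, 5↦1, 6↦2, 7↦1, 8↦9, 9↦4, 10↦8]  zeros at y ∈ ∅
  x = 3: [0↦2, 1↦3, 2↦2, 3↦10, 4↦5, 5↦9, 6↦0, 7↦0, 8↦9, 9↦5, 10↦10]  zeros at y ∈ {6, 7}
  x = 4: [0↦7, 1↦9, 2↦9, 3↦7, 4↦3, 5↦8, 6↦0, 7↦1, 8↦0, 9↦8, 10↦3]  zeros at y ∈ {6, 8}
  x = 5: [0↦3, 1↦6, 2↦7, 3↦6, 4↦3, 5↦9, 6↦2, 7↦4, 8↦4, 9↦2, 10↦9]  zeros at y ∈ ∅
  x = 6: [0↦1, 1↦5, 2↦7, 3↦7, 4↦5, 5↦1, 6↦6, 7↦9, 8↦10, 9↦9, 10↦6]  zeros at y ∈ ∅
  x = 7: [0↦1, 1↦6, 2↦9, 3↦10, 4↦9, 5↦6, 6↦1, 7↦5, 8↦7, 9↦7, 10↦5]  zeros at y ∈ ∅
  x = 8: [0↦3, 1↦9, 2↦2, 3↦4, 4↦4, 5↦2, 6↦9, 7↦3, 8↦6, 9↦7, 10↦6]  zeros at y ∈ ∅
  x = 9: [0↦7, 1↦3, 2↦8, 3↦0, 4↦1, 5↦0, 6↦8, 7↦3, 8↦7, 9↦9, 10↦9]  zeros at y ∈ {3, 5}
  x = 10: [0↦2, 1↦10, 2↦5, 3↦9, 4↦0, 5↦0, 6↦9, 7↦5, 8↦10, 9↦2, 10↦3]  zeros at y ∈ {4, 5}
Collecting zeros: affine points = {(1, 3), (1, 8), (3, 6), (3, 7), (4, 6), (4, 8), (9, 3), (9, 5), (10, 4), (10, 5)}.
Total count |C(F_11)_aff| = 10.


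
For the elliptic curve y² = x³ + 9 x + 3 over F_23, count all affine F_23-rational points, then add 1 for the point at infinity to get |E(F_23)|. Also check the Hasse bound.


Affine points = {(0, 7), (0, 16), (1, 6), (1, 17), (2, 11), (2, 12), (5, 9), (5, 14), (7, 8), (7, 15), (8, 9), (8, 14), (9, 10), (9, 13), (10, 9), (10, 14), (17, 3), (17, 20), (19, 8), (19, 15), (20, 8), (20, 15), (21, 0), (22, 4), (22, 19)}; affine count = 25; |E(F_23)| = 26.

Discriminant check: Δ ∝ 4a³ + 27b² = 4·9³ + 27·3² = 4·729 + 27·9 ≡ 8 (mod 23). Nonzero ⇒ E is nonsingular.
For each x ∈ F_23, compute rhs = x³ + 9·x + 3 mod 23, then count y ∈ F_23 with y² ≡ rhs.
  x = 0: rhs = 3, matching y values: 7, 16 (2 points).
  x = 1: rhs = 13, matching y values: 6, 17 (2 points).
  x = 2: rhs = 6, matching y values: 11, 12 (2 points).
  x = 3: rhs = 11, matching y values: none (0 points).
  x = 4: rhs = 11, matching y values: none (0 points).
  x = 5: rhs = 12, matching y values: 9, 14 (2 points).
  x = 6: rhs = 20, matching y values: none (0 points).
  x = 7: rhs = 18, matching y values: 8, 15 (2 points).
  x = 8: rhs = 12, matching y values: 9, 14 (2 points).
  x = 9: rhs = 8, matching y values: 10, 13 (2 points).
  x = 10: rhs = 12, matching y values: 9, 14 (2 points).
  x = 11: rhs = 7, matching y values: none (0 points).
  x = 12: rhs = 22, matching y values: none (0 points).
  x = 13: rhs = 17, matching y values: none (0 points).
  x = 14: rhs = 21, matching y values: none (0 points).
  x = 15: rhs = 17, matching y values: none (0 points).
  x = 16: rhs = 11, matching y values: none (0 points).
  x = 17: rhs = 9, matching y values: 3, 20 (2 points).
  x = 18: rhs = 17, matching y values: none (0 points).
  x = 19: rhs = 18, matching y values: 8, 15 (2 points).
  x = 20: rhs = 18, matching y values: 8, 15 (2 points).
  x = 21: rhs = 0, matching y values: 0 (1 points).
  x = 22: rhs = 16, matching y values: 4, 19 (2 points).
Total affine count: 25.
Full point count |E(F_23)| = 25 + 1 = 26.
Hasse bound: |26 − (23+1)| = |2| = 2 ≤ 2√23 ≈ 9.5917 ✓.


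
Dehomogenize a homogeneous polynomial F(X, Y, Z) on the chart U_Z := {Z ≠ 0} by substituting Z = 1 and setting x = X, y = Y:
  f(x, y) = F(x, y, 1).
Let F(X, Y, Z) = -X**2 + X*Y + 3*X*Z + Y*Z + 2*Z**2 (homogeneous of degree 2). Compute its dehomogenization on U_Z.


f(x, y) = -x**2 + x*y + 3*x + y + 2

On U_Z we set Z = 1. Each monomial c·X^i·Y^j·Z^k in F becomes c·x^i·y^j·1^k = c·x^i·y^j.
Substituting Z = 1: F(X, Y, 1) = -x**2 + x*y + 3*x + y + 2.
Note: deg(f) ≤ deg(F) = 2; strict inequality happens when F is divisible by Z (lost terms).


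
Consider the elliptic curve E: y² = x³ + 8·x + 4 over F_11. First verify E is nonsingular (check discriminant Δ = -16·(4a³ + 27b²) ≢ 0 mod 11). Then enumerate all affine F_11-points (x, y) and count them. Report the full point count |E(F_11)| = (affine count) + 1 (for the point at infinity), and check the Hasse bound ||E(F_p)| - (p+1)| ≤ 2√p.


Affine points = {(0, 2), (0, 9), (3, 0), (4, 1), (4, 10), (5, 2), (5, 9), (6, 2), (6, 9)}; affine count = 9; |E(F_11)| = 10.

Discriminant check: Δ ∝ 4a³ + 27b² = 4·8³ + 27·4² = 4·512 + 27·16 ≡ 5 (mod 11). Nonzero ⇒ E is nonsingular.
For each x ∈ F_11, compute rhs = x³ + 8·x + 4 mod 11, then count y ∈ F_11 with y² ≡ rhs.
  x = 0: rhs = 4, matching y values: 2, 9 (2 points).
  x = 1: rhs = 2, matching y values: none (0 points).
  x = 2: rhs = 6, matching y values: none (0 points).
  x = 3: rhs = 0, matching y values: 0 (1 points).
  x = 4: rhs = 1, matching y values: 1, 10 (2 points).
  x = 5: rhs = 4, matching y values: 2, 9 (2 points).
  x = 6: rhs = 4, matching y values: 2, 9 (2 points).
  x = 7: rhs = 7, matching y values: none (0 points).
  x = 8: rhs = 8, matching y values: none (0 points).
  x = 9: rhs = 2, matching y values: none (0 points).
  x = 10: rhs = 6, matching y values: none (0 points).
Total affine count: 9.
Full point count |E(F_11)| = 9 + 1 = 10.
Hasse bound: |10 − (11+1)| = |-2| = 2 ≤ 2√11 ≈ 6.6332 ✓.


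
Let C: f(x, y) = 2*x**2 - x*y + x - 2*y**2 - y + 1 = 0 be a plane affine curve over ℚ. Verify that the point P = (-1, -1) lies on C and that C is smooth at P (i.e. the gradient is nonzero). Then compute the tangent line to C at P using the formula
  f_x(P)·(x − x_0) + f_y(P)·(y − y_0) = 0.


Tangent line at P: -2*x + 4*y + 2 = 0.

Step 1: f(-1, -1) = 0, so P lies on C.
Step 2: partial derivatives
  f_x(x, y) = 4*x - y + 1, f_y(x, y) = -x - 4*y - 1.
  f_x(P) = -2, f_y(P) = 4 (gradient nonzero, so P is smooth).
Step 3: tangent line at P: -2·(x − -1) + 4·(y − -1) = 0.
Expanding: -2*x + 4*y + 2 = 0.


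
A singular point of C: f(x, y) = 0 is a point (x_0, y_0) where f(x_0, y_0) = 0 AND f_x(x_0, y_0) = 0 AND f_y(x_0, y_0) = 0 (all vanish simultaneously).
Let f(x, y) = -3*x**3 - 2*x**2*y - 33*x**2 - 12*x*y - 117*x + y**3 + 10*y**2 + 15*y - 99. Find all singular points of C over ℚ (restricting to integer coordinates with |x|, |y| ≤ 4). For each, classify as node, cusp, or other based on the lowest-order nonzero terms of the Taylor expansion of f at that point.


Singular points: {(-3, -3)}; classification: cusp.

Compute partial derivatives:
  f_x = -9*x**2 - 4*x*y - 66*x - 12*y - 117.
  f_y = -2*x**2 - 12*x + 3*y**2 + 20*y + 15.
Scan x_0 ∈ {−4, ..., 4}. For each x_0, f_y(x_0, y) is a polynomial in y; find its integer roots y ∈ {−4, ..., 4}, then test f_x and f at those candidates.
  x = -4: f_y(-4, y) = 3*y**2 + 20*y + 31; no integer root y with |y| ≤ 4.
  x = -3: f_y(-3, y) = 3*y**2 + 20*y + 33; vanishes at y ∈ {-3}. (-3, -3): f_x = 0, f = 0 — SINGULAR.
  x = -2: f_y(-2, y) = 3*y**2 + 20*y + 31; no integer root y with |y| ≤ 4.
  x = -1: f_y(-1, y) = 3*y**2 + 20*y + 25; no integer root y with |y| ≤ 4.
  x = 0: f_y(0, y) = 3*y**2 + 20*y + 15; no integer root y with |y| ≤ 4.
  x = 1: f_y(1, y) = 3*y**2 + 20*y + 1; no integer root y with |y| ≤ 4.
  x = 2: f_y(2, y) = 3*y**2 + 20*y - 17; no integer root y with |y| ≤ 4.
  x = 3: f_y(3, y) = 3*y**2 + 20*y - 39; no integer root y with |y| ≤ 4.
  x = 4: f_y(4, y) = 3*y**2 + 20*y - 65; no integer root y with |y| ≤ 4.
Only singular point on the grid: (-3, -3).
Classify: substitute x = -3 + u, y = -3 + v and expand: f = -3*u**3 - 2*u**2*v + v**3 + v**2.
No constant or linear terms (consistent with a singular point). Quadratic part: v**2. Cubic part: -3*u**3 - 2*u**2*v + v**3.
The quadratic part v**2 is a perfect square, so there is a single (double) tangent line v = 0, i.e. y = -3. Restricting the cubic part to that line (v = 0) leaves -3*u**3 ≠ 0, so f is not divisible by v and the branch is v² ≈ 3*u**3 to lowest order — this is a cusp.
Classification: cusp.


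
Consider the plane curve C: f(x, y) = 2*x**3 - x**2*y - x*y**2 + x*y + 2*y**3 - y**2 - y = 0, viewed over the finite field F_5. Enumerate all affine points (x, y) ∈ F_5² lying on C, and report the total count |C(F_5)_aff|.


Affine F_5-points: {(0, 0), (0, 1), (0, 2), (1, 3), (3, 1), (3, 2), (3, 4)}; count = 7.

For each of the 25 pairs (x, y) ∈ F_5², evaluate f(x, y) mod 5. Record the zeros.
  x = 0: [0↦0, 1↦0, 2↦0, 3↦2, 4↦3]  zeros at y ∈ {0, 1, 2}
  x = 1: [0↦2, 1↦1, 2↦3, 3↦0, 4↦4]  zeros at y ∈ {3}
  x = 2: [0↦1, 1↦2, 2↦4, 3↦4, 4↦4]  zeros at y ∈ ∅
  x = 3: [0↦4, 1↦0, 2↦0, 3↦1, 4↦0]  zeros at y ∈ {1, 2, 4}
  x = 4: [0↦3, 1↦2, 2↦3, 3↦3, 4↦4]  zeros at y ∈ ∅
Collecting zeros: affine points = {(0, 0), (0, 1), (0, 2), (1, 3), (3, 1), (3, 2), (3, 4)}.
Total count |C(F_5)_aff| = 7.


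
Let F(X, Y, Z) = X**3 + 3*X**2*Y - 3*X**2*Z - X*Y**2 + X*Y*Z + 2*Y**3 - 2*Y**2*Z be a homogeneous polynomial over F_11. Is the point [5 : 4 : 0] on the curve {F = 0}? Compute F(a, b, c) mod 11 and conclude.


F(5,4,0) ≡ 0 (mod 11); P is on the curve.

Evaluate F(5, 4, 0) term-by-term (mod 11).
  X**3 ↦ 1·125·1·1 = 125
  3*X**2*Y ↦ 3·25·4·1 = 300
  -3*X**2*Z ↦ -3·25·1·0 = 0
  -X*Y**2 ↦ -1·5·16·1 = -80
  X*Y*Z ↦ 1·5·4·0 = 0
  2*Y**3 ↦ 2·1·64·1 = 128
  -2*Y**2*Z ↦ -2·1·16·0 = 0
Sum: F(5, 4, 0) = (125) + (300) + (0) + (-80) + (0) + (128) + (0) = 473.
Reducing mod 11: 473 ≡ 0 (mod 11).
Since F(a, b, c) ≡ 0 (mod 11), P lies on the curve.


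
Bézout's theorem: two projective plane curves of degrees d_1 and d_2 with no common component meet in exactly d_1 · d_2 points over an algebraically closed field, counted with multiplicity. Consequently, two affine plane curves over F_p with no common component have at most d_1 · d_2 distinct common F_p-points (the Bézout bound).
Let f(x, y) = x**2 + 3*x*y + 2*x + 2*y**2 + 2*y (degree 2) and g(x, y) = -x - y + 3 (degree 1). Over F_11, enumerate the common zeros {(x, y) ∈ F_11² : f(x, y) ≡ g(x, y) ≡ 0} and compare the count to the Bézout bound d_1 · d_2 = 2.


Common zeros: {(8, 6)}; count = 1; Bézout bound = 2.

deg(f) = 2, deg(g) = 1, so Bézout bound = 2.
Scan x ∈ F_11. For each x, list the y ∈ F_11 with f(x, y) ≡ 0 and those with g(x, y) ≡ 0 (mod 11); the common zeros in that column are the intersection.
  x = 0: f ≡ 0 at y ∈ {0, 10}; g ≡ 0 at y ∈ {3}; common: ∅.
  x = 1: f ≡ 0 at y ∈ {4, 10}; g ≡ 0 at y ∈ {2}; common: ∅.
  x = 2: f ≡ 0 at y ∈ {9}; g ≡ 0 at y ∈ {1}; common: ∅.
  x = 3: f ≡ 0 at y ∈ {3, 8}; g ≡ 0 at y ∈ {0}; common: ∅.
  x = 4: f ≡ 0 at y ∈ {7, 8}; g ≡ 0 at y ∈ {10}; common: ∅.
  x = 5: f ≡ 0 at y ∈ {2, 6}; g ≡ 0 at y ∈ {9}; common: ∅.
  x = 6: f ≡ 0 at y ∈ {5, 7}; g ≡ 0 at y ∈ {8}; common: ∅.
  x = 7: f ≡ 0 at y ∈ {1, 4}; g ≡ 0 at y ∈ {7}; common: ∅.
  x = 8: f ≡ 0 at y ∈ {3, 6}; g ≡ 0 at y ∈ {6}; common: {6}.
  x = 9: f ≡ 0 at y ∈ {0, 2}; g ≡ 0 at y ∈ {5}; common: ∅.
  x = 10: f ≡ 0 at y ∈ {1, 5}; g ≡ 0 at y ∈ {4}; common: ∅.
Collecting: common zeros = {(8, 6)}, so the count is 1.
Comparison with the Bézout bound: 1 ≤ 2 = deg(f)·deg(g), as expected for curves with no common component (the affine F_11-count falls short of the bound because intersections may lie at infinity, over extension fields, or carry multiplicity).


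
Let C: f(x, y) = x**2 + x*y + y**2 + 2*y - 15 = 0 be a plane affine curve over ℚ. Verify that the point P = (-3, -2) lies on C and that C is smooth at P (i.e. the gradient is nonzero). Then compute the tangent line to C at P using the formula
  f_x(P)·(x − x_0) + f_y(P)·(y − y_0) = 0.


Tangent line at P: -8*x - 5*y - 34 = 0.

Step 1: f(-3, -2) = 0, so P lies on C.
Step 2: partial derivatives
  f_x(x, y) = 2*x + y, f_y(x, y) = x + 2*y + 2.
  f_x(P) = -8, f_y(P) = -5 (gradient nonzero, so P is smooth).
Step 3: tangent line at P: -8·(x − -3) + -5·(y − -2) = 0.
Expanding: -8*x - 5*y - 34 = 0.


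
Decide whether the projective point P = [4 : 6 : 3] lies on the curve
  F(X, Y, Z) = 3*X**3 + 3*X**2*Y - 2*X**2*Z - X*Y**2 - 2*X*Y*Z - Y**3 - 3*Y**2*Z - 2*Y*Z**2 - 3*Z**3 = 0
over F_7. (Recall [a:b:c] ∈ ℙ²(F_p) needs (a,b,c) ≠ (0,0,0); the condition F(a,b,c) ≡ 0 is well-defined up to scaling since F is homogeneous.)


F(4,6,3) ≡ 4 (mod 7); P is NOT on the curve.

Evaluate F(4, 6, 3) term-by-term (mod 7).
  3*X**3 ↦ 3·64·1·1 = 192
  3*X**2*Y ↦ 3·16·6·1 = 288
  -2*X**2*Z ↦ -2·16·1·3 = -96
  -X*Y**2 ↦ -1·4·36·1 = -144
  -2*X*Y*Z ↦ -2·4·6·3 = -144
  -Y**3 ↦ -1·1·216·1 = -216
  -3*Y**2*Z ↦ -3·1·36·3 = -324
  -2*Y*Z**2 ↦ -2·1·6·9 = -108
  -3*Z**3 ↦ -3·1·1·27 = -81
Sum: F(4, 6, 3) = (192) + (288) + (-96) + (-144) + (-144) + (-216) + (-324) + (-108) + (-81) = -633.
Reducing mod 7: -633 ≡ 4 (mod 7).
Since F(a, b, c) ≡ 4 ≠ 0 (mod 7), P does NOT lie on the curve.


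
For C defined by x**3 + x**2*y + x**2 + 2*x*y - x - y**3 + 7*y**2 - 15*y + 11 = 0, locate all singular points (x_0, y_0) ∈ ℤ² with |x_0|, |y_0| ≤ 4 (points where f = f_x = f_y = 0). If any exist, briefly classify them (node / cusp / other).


Singular points: {(-1, 2)}; classification: cusp.

Compute partial derivatives:
  f_x = 3*x**2 + 2*x*y + 2*x + 2*y - 1.
  f_y = x**2 + 2*x - 3*y**2 + 14*y - 15.
Scan x_0 ∈ {−4, ..., 4}. For each x_0, f_y(x_0, y) is a polynomial in y; find its integer roots y ∈ {−4, ..., 4}, then test f_x and f at those candidates.
  x = -4: f_y(-4, y) = -3*y**2 + 14*y - 7; no integer root y with |y| ≤ 4.
  x = -3: f_y(-3, y) = -3*y**2 + 14*y - 12; no integer root y with |y| ≤ 4.
  x = -2: f_y(-2, y) = -3*y**2 + 14*y - 15; vanishes at y ∈ {3}. (-2, 3): f_x = 1 ≠ 0.
  x = -1: f_y(-1, y) = -3*y**2 + 14*y - 16; vanishes at y ∈ {2}. (-1, 2): f_x = 0, f = 0 — SINGULAR.
  x = 0: f_y(0, y) = -3*y**2 + 14*y - 15; vanishes at y ∈ {3}. (0, 3): f_x = 5 ≠ 0.
  x = 1: f_y(1, y) = -3*y**2 + 14*y - 12; no integer root y with |y| ≤ 4.
  x = 2: f_y(2, y) = -3*y**2 + 14*y - 7; no integer root y with |y| ≤ 4.
  x = 3: f_y(3, y) = -3*y**2 + 14*y; vanishes at y ∈ {0}. (3, 0): f_x = 32 ≠ 0.
  x = 4: f_y(4, y) = -3*y**2 + 14*y + 9; no integer root y with |y| ≤ 4.
Only singular point on the grid: (-1, 2).
Classify: substitute x = -1 + u, y = 2 + v and expand: f = u**3 + u**2*v - v**3 + v**2.
No constant or linear terms (consistent with a singular point). Quadratic part: v**2. Cubic part: u**3 + u**2*v - v**3.
The quadratic part v**2 is a perfect square, so there is a single (double) tangent line v = 0, i.e. y = 2. Restricting the cubic part to that line (v = 0) leaves u**3 ≠ 0, so f is not divisible by v and the branch is v² ≈ -u**3 to lowest order — this is a cusp.
Classification: cusp.


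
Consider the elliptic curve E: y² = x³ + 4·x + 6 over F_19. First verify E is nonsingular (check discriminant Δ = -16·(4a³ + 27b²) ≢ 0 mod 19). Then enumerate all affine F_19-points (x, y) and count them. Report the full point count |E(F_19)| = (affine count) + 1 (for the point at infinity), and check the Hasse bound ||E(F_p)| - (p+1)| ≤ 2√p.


Affine points = {(0, 5), (0, 14), (1, 7), (1, 12), (3, 8), (3, 11), (7, 4), (7, 15), (9, 7), (9, 12), (10, 1), (10, 18), (16, 9), (16, 10), (17, 3), (17, 16), (18, 1), (18, 18)}; affine count = 18; |E(F_19)| = 19.

Discriminant check: Δ ∝ 4a³ + 27b² = 4·4³ + 27·6² = 4·64 + 27·36 ≡ 12 (mod 19). Nonzero ⇒ E is nonsingular.
For each x ∈ F_19, compute rhs = x³ + 4·x + 6 mod 19, then count y ∈ F_19 with y² ≡ rhs.
  x = 0: rhs = 6, matching y values: 5, 14 (2 points).
  x = 1: rhs = 11, matching y values: 7, 12 (2 points).
  x = 2: rhs = 3, matching y values: none (0 points).
  x = 3: rhs = 7, matching y values: 8, 11 (2 points).
  x = 4: rhs = 10, matching y values: none (0 points).
  x = 5: rhs = 18, matching y values: none (0 points).
  x = 6: rhs = 18, matching y values: none (0 points).
  x = 7: rhs = 16, matching y values: 4, 15 (2 points).
  x = 8: rhs = 18, matching y values: none (0 points).
  x = 9: rhs = 11, matching y values: 7, 12 (2 points).
  x = 10: rhs = 1, matching y values: 1, 18 (2 points).
  x = 11: rhs = 13, matching y values: none (0 points).
  x = 12: rhs = 15, matching y values: none (0 points).
  x = 13: rhs = 13, matching y values: none (0 points).
  x = 14: rhs = 13, matching y values: none (0 points).
  x = 15: rhs = 2, matching y values: none (0 points).
  x = 16: rhs = 5, matching y values: 9, 10 (2 points).
  x = 17: rhs = 9, matching y values: 3, 16 (2 points).
  x = 18: rhs = 1, matching y values: 1, 18 (2 points).
Total affine count: 18.
Full point count |E(F_19)| = 18 + 1 = 19.
Hasse bound: |19 − (19+1)| = |-1| = 1 ≤ 2√19 ≈ 8.7178 ✓.


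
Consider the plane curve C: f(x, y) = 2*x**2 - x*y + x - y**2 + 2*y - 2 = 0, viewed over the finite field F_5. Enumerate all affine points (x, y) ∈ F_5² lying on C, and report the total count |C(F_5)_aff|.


Affine F_5-points: {(0, 3), (0, 4), (1, 3), (4, 4)}; count = 4.

For each of the 25 pairs (x, y) ∈ F_5², evaluate f(x, y) mod 5. Record the zeros.
  x = 0: [0↦3, 1↦4, 2↦3, 3↦0, 4↦0]  zeros at y ∈ {3, 4}
  x = 1: [0↦1, 1↦1, 2↦4, 3↦0, 4↦4]  zeros at y ∈ {3}
  x = 2: [0↦3, 1↦2, 2↦4, 3↦4, 4↦2]  zeros at y ∈ ∅
  x = 3: [0↦4, 1↦2, 2↦3, 3↦2, 4↦4]  zeros at y ∈ ∅
  x = 4: [0↦4, 1↦1, 2↦1, 3↦4, 4↦0]  zeros at y ∈ {4}
Collecting zeros: affine points = {(0, 3), (0, 4), (1, 3), (4, 4)}.
Total count |C(F_5)_aff| = 4.


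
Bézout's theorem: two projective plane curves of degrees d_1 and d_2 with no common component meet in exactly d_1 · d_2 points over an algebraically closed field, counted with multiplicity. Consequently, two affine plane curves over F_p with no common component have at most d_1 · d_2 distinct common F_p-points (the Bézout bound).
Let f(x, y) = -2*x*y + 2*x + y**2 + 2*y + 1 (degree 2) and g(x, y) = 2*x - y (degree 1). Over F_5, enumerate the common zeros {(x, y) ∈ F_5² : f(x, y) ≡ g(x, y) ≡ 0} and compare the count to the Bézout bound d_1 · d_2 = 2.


Common zeros: {(4, 3)}; count = 1; Bézout bound = 2.

deg(f) = 2, deg(g) = 1, so Bézout bound = 2.
Scan x ∈ F_5. For each x, list the y ∈ F_5 with f(x, y) ≡ 0 and those with g(x, y) ≡ 0 (mod 5); the common zeros in that column are the intersection.
  x = 0: f ≡ 0 at y ∈ {4}; g ≡ 0 at y ∈ {0}; common: ∅.
  x = 1: f ≡ 0 at y ∈ ∅; g ≡ 0 at y ∈ {2}; common: ∅.
  x = 2: f ≡ 0 at y ∈ {0, 2}; g ≡ 0 at y ∈ {4}; common: ∅.
  x = 3: f ≡ 0 at y ∈ ∅; g ≡ 0 at y ∈ {1}; common: ∅.
  x = 4: f ≡ 0 at y ∈ {3}; g ≡ 0 at y ∈ {3}; common: {3}.
Collecting: common zeros = {(4, 3)}, so the count is 1.
Comparison with the Bézout bound: 1 ≤ 2 = deg(f)·deg(g), as expected for curves with no common component (the affine F_5-count falls short of the bound because intersections may lie at infinity, over extension fields, or carry multiplicity).
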